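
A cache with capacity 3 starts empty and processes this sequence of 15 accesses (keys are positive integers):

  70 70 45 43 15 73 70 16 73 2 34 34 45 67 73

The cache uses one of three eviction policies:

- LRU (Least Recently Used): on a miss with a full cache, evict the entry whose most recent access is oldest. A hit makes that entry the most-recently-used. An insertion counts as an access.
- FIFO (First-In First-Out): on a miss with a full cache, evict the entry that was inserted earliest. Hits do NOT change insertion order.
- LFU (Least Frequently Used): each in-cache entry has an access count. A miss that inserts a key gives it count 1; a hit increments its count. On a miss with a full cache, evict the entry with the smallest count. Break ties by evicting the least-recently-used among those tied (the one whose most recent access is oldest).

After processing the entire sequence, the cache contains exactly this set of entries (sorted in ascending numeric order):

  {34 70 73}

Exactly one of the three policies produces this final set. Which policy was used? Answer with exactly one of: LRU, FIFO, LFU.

Answer: LFU

Derivation:
Simulating under each policy and comparing final sets:
  LRU: final set = {45 67 73} -> differs
  FIFO: final set = {45 67 73} -> differs
  LFU: final set = {34 70 73} -> MATCHES target
Only LFU produces the target set.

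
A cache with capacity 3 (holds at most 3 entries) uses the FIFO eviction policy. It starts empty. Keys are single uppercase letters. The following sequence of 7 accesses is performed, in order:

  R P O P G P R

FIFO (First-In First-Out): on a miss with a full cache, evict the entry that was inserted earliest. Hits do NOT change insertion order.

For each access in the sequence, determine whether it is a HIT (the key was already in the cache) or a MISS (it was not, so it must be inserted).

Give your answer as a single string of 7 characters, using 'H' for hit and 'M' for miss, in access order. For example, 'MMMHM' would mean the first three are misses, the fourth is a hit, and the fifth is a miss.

Answer: MMMHMHM

Derivation:
FIFO simulation (capacity=3):
  1. access R: MISS. Cache (old->new): [R]
  2. access P: MISS. Cache (old->new): [R P]
  3. access O: MISS. Cache (old->new): [R P O]
  4. access P: HIT. Cache (old->new): [R P O]
  5. access G: MISS, evict R. Cache (old->new): [P O G]
  6. access P: HIT. Cache (old->new): [P O G]
  7. access R: MISS, evict P. Cache (old->new): [O G R]
Total: 2 hits, 5 misses, 2 evictions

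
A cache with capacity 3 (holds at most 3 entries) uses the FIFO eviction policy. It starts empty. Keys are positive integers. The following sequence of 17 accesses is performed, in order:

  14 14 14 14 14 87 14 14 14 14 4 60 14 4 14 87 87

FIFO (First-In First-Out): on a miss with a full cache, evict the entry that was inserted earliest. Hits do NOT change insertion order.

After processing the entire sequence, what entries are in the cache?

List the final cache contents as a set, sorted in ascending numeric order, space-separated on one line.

Answer: 14 60 87

Derivation:
FIFO simulation (capacity=3):
  1. access 14: MISS. Cache (old->new): [14]
  2. access 14: HIT. Cache (old->new): [14]
  3. access 14: HIT. Cache (old->new): [14]
  4. access 14: HIT. Cache (old->new): [14]
  5. access 14: HIT. Cache (old->new): [14]
  6. access 87: MISS. Cache (old->new): [14 87]
  7. access 14: HIT. Cache (old->new): [14 87]
  8. access 14: HIT. Cache (old->new): [14 87]
  9. access 14: HIT. Cache (old->new): [14 87]
  10. access 14: HIT. Cache (old->new): [14 87]
  11. access 4: MISS. Cache (old->new): [14 87 4]
  12. access 60: MISS, evict 14. Cache (old->new): [87 4 60]
  13. access 14: MISS, evict 87. Cache (old->new): [4 60 14]
  14. access 4: HIT. Cache (old->new): [4 60 14]
  15. access 14: HIT. Cache (old->new): [4 60 14]
  16. access 87: MISS, evict 4. Cache (old->new): [60 14 87]
  17. access 87: HIT. Cache (old->new): [60 14 87]
Total: 11 hits, 6 misses, 3 evictions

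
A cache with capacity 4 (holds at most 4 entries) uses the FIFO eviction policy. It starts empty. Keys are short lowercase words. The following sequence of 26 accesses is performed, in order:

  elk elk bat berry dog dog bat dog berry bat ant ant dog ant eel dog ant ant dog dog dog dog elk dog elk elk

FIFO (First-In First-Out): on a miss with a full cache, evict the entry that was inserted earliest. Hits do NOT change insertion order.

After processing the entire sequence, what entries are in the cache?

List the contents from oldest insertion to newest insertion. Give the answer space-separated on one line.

Answer: dog ant eel elk

Derivation:
FIFO simulation (capacity=4):
  1. access elk: MISS. Cache (old->new): [elk]
  2. access elk: HIT. Cache (old->new): [elk]
  3. access bat: MISS. Cache (old->new): [elk bat]
  4. access berry: MISS. Cache (old->new): [elk bat berry]
  5. access dog: MISS. Cache (old->new): [elk bat berry dog]
  6. access dog: HIT. Cache (old->new): [elk bat berry dog]
  7. access bat: HIT. Cache (old->new): [elk bat berry dog]
  8. access dog: HIT. Cache (old->new): [elk bat berry dog]
  9. access berry: HIT. Cache (old->new): [elk bat berry dog]
  10. access bat: HIT. Cache (old->new): [elk bat berry dog]
  11. access ant: MISS, evict elk. Cache (old->new): [bat berry dog ant]
  12. access ant: HIT. Cache (old->new): [bat berry dog ant]
  13. access dog: HIT. Cache (old->new): [bat berry dog ant]
  14. access ant: HIT. Cache (old->new): [bat berry dog ant]
  15. access eel: MISS, evict bat. Cache (old->new): [berry dog ant eel]
  16. access dog: HIT. Cache (old->new): [berry dog ant eel]
  17. access ant: HIT. Cache (old->new): [berry dog ant eel]
  18. access ant: HIT. Cache (old->new): [berry dog ant eel]
  19. access dog: HIT. Cache (old->new): [berry dog ant eel]
  20. access dog: HIT. Cache (old->new): [berry dog ant eel]
  21. access dog: HIT. Cache (old->new): [berry dog ant eel]
  22. access dog: HIT. Cache (old->new): [berry dog ant eel]
  23. access elk: MISS, evict berry. Cache (old->new): [dog ant eel elk]
  24. access dog: HIT. Cache (old->new): [dog ant eel elk]
  25. access elk: HIT. Cache (old->new): [dog ant eel elk]
  26. access elk: HIT. Cache (old->new): [dog ant eel elk]
Total: 19 hits, 7 misses, 3 evictions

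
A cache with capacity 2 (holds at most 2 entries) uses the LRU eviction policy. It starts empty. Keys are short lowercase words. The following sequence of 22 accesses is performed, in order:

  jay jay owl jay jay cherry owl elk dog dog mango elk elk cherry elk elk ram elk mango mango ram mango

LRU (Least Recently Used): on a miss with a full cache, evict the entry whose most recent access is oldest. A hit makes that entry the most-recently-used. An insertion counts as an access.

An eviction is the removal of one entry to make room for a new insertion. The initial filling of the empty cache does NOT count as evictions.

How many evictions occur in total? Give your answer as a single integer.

Answer: 10

Derivation:
LRU simulation (capacity=2):
  1. access jay: MISS. Cache (LRU->MRU): [jay]
  2. access jay: HIT. Cache (LRU->MRU): [jay]
  3. access owl: MISS. Cache (LRU->MRU): [jay owl]
  4. access jay: HIT. Cache (LRU->MRU): [owl jay]
  5. access jay: HIT. Cache (LRU->MRU): [owl jay]
  6. access cherry: MISS, evict owl. Cache (LRU->MRU): [jay cherry]
  7. access owl: MISS, evict jay. Cache (LRU->MRU): [cherry owl]
  8. access elk: MISS, evict cherry. Cache (LRU->MRU): [owl elk]
  9. access dog: MISS, evict owl. Cache (LRU->MRU): [elk dog]
  10. access dog: HIT. Cache (LRU->MRU): [elk dog]
  11. access mango: MISS, evict elk. Cache (LRU->MRU): [dog mango]
  12. access elk: MISS, evict dog. Cache (LRU->MRU): [mango elk]
  13. access elk: HIT. Cache (LRU->MRU): [mango elk]
  14. access cherry: MISS, evict mango. Cache (LRU->MRU): [elk cherry]
  15. access elk: HIT. Cache (LRU->MRU): [cherry elk]
  16. access elk: HIT. Cache (LRU->MRU): [cherry elk]
  17. access ram: MISS, evict cherry. Cache (LRU->MRU): [elk ram]
  18. access elk: HIT. Cache (LRU->MRU): [ram elk]
  19. access mango: MISS, evict ram. Cache (LRU->MRU): [elk mango]
  20. access mango: HIT. Cache (LRU->MRU): [elk mango]
  21. access ram: MISS, evict elk. Cache (LRU->MRU): [mango ram]
  22. access mango: HIT. Cache (LRU->MRU): [ram mango]
Total: 10 hits, 12 misses, 10 evictions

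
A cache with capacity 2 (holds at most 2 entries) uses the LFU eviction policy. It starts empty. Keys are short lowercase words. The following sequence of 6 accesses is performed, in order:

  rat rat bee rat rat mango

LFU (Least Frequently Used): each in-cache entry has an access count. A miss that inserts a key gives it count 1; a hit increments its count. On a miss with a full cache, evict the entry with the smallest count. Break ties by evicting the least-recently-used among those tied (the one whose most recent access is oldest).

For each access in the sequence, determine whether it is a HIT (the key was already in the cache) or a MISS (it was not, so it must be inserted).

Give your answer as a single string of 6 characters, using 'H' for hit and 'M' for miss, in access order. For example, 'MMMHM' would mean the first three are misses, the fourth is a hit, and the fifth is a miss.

LFU simulation (capacity=2):
  1. access rat: MISS. Cache: [rat(c=1)]
  2. access rat: HIT, count now 2. Cache: [rat(c=2)]
  3. access bee: MISS. Cache: [bee(c=1) rat(c=2)]
  4. access rat: HIT, count now 3. Cache: [bee(c=1) rat(c=3)]
  5. access rat: HIT, count now 4. Cache: [bee(c=1) rat(c=4)]
  6. access mango: MISS, evict bee(c=1). Cache: [mango(c=1) rat(c=4)]
Total: 3 hits, 3 misses, 1 evictions

Answer: MHMHHM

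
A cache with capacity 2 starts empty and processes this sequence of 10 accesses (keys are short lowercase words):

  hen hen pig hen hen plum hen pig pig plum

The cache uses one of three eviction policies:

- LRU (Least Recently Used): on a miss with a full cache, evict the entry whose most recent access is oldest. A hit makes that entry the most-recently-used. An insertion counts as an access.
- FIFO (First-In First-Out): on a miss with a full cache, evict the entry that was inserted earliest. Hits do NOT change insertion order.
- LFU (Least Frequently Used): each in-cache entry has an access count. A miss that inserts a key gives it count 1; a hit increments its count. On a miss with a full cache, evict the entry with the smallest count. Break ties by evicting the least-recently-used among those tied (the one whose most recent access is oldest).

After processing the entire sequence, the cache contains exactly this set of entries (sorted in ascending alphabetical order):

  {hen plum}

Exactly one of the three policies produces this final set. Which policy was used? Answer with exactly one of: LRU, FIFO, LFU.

Answer: LFU

Derivation:
Simulating under each policy and comparing final sets:
  LRU: final set = {pig plum} -> differs
  FIFO: final set = {pig plum} -> differs
  LFU: final set = {hen plum} -> MATCHES target
Only LFU produces the target set.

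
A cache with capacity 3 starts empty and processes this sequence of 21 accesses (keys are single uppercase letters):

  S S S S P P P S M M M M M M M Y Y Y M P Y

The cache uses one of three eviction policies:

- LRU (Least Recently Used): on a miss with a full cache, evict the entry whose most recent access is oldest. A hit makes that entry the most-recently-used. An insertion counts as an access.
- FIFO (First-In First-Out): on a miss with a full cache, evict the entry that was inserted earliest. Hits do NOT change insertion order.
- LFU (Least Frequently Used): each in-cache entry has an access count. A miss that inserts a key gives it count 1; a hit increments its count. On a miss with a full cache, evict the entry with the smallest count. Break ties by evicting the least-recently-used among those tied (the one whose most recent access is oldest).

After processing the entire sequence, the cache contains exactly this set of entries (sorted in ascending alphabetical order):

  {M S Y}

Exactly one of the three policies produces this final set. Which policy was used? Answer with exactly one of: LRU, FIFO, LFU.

Answer: LFU

Derivation:
Simulating under each policy and comparing final sets:
  LRU: final set = {M P Y} -> differs
  FIFO: final set = {M P Y} -> differs
  LFU: final set = {M S Y} -> MATCHES target
Only LFU produces the target set.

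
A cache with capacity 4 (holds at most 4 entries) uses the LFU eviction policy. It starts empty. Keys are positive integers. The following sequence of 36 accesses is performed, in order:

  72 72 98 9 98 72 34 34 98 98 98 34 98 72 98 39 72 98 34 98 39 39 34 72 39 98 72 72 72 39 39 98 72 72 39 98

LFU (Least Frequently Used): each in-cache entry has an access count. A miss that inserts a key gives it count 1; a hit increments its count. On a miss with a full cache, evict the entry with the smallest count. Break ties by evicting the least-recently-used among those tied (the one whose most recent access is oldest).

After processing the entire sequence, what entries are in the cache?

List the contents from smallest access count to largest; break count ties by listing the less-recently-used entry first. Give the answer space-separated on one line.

Answer: 34 39 72 98

Derivation:
LFU simulation (capacity=4):
  1. access 72: MISS. Cache: [72(c=1)]
  2. access 72: HIT, count now 2. Cache: [72(c=2)]
  3. access 98: MISS. Cache: [98(c=1) 72(c=2)]
  4. access 9: MISS. Cache: [98(c=1) 9(c=1) 72(c=2)]
  5. access 98: HIT, count now 2. Cache: [9(c=1) 72(c=2) 98(c=2)]
  6. access 72: HIT, count now 3. Cache: [9(c=1) 98(c=2) 72(c=3)]
  7. access 34: MISS. Cache: [9(c=1) 34(c=1) 98(c=2) 72(c=3)]
  8. access 34: HIT, count now 2. Cache: [9(c=1) 98(c=2) 34(c=2) 72(c=3)]
  9. access 98: HIT, count now 3. Cache: [9(c=1) 34(c=2) 72(c=3) 98(c=3)]
  10. access 98: HIT, count now 4. Cache: [9(c=1) 34(c=2) 72(c=3) 98(c=4)]
  11. access 98: HIT, count now 5. Cache: [9(c=1) 34(c=2) 72(c=3) 98(c=5)]
  12. access 34: HIT, count now 3. Cache: [9(c=1) 72(c=3) 34(c=3) 98(c=5)]
  13. access 98: HIT, count now 6. Cache: [9(c=1) 72(c=3) 34(c=3) 98(c=6)]
  14. access 72: HIT, count now 4. Cache: [9(c=1) 34(c=3) 72(c=4) 98(c=6)]
  15. access 98: HIT, count now 7. Cache: [9(c=1) 34(c=3) 72(c=4) 98(c=7)]
  16. access 39: MISS, evict 9(c=1). Cache: [39(c=1) 34(c=3) 72(c=4) 98(c=7)]
  17. access 72: HIT, count now 5. Cache: [39(c=1) 34(c=3) 72(c=5) 98(c=7)]
  18. access 98: HIT, count now 8. Cache: [39(c=1) 34(c=3) 72(c=5) 98(c=8)]
  19. access 34: HIT, count now 4. Cache: [39(c=1) 34(c=4) 72(c=5) 98(c=8)]
  20. access 98: HIT, count now 9. Cache: [39(c=1) 34(c=4) 72(c=5) 98(c=9)]
  21. access 39: HIT, count now 2. Cache: [39(c=2) 34(c=4) 72(c=5) 98(c=9)]
  22. access 39: HIT, count now 3. Cache: [39(c=3) 34(c=4) 72(c=5) 98(c=9)]
  23. access 34: HIT, count now 5. Cache: [39(c=3) 72(c=5) 34(c=5) 98(c=9)]
  24. access 72: HIT, count now 6. Cache: [39(c=3) 34(c=5) 72(c=6) 98(c=9)]
  25. access 39: HIT, count now 4. Cache: [39(c=4) 34(c=5) 72(c=6) 98(c=9)]
  26. access 98: HIT, count now 10. Cache: [39(c=4) 34(c=5) 72(c=6) 98(c=10)]
  27. access 72: HIT, count now 7. Cache: [39(c=4) 34(c=5) 72(c=7) 98(c=10)]
  28. access 72: HIT, count now 8. Cache: [39(c=4) 34(c=5) 72(c=8) 98(c=10)]
  29. access 72: HIT, count now 9. Cache: [39(c=4) 34(c=5) 72(c=9) 98(c=10)]
  30. access 39: HIT, count now 5. Cache: [34(c=5) 39(c=5) 72(c=9) 98(c=10)]
  31. access 39: HIT, count now 6. Cache: [34(c=5) 39(c=6) 72(c=9) 98(c=10)]
  32. access 98: HIT, count now 11. Cache: [34(c=5) 39(c=6) 72(c=9) 98(c=11)]
  33. access 72: HIT, count now 10. Cache: [34(c=5) 39(c=6) 72(c=10) 98(c=11)]
  34. access 72: HIT, count now 11. Cache: [34(c=5) 39(c=6) 98(c=11) 72(c=11)]
  35. access 39: HIT, count now 7. Cache: [34(c=5) 39(c=7) 98(c=11) 72(c=11)]
  36. access 98: HIT, count now 12. Cache: [34(c=5) 39(c=7) 72(c=11) 98(c=12)]
Total: 31 hits, 5 misses, 1 evictions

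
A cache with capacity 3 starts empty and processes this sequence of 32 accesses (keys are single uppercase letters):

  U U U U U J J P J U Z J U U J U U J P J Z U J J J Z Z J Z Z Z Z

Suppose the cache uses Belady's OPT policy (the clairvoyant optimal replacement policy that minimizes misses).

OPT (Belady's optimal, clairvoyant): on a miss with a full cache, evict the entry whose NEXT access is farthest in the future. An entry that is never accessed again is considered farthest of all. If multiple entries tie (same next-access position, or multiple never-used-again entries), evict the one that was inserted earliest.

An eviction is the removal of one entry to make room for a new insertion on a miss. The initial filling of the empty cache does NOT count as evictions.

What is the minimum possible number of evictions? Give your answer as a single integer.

OPT (Belady) simulation (capacity=3):
  1. access U: MISS. Cache: [U]
  2. access U: HIT. Next use of U: step 3. Cache: [U]
  3. access U: HIT. Next use of U: step 4. Cache: [U]
  4. access U: HIT. Next use of U: step 5. Cache: [U]
  5. access U: HIT. Next use of U: step 10. Cache: [U]
  6. access J: MISS. Cache: [U J]
  7. access J: HIT. Next use of J: step 9. Cache: [U J]
  8. access P: MISS. Cache: [U J P]
  9. access J: HIT. Next use of J: step 12. Cache: [U J P]
  10. access U: HIT. Next use of U: step 13. Cache: [U J P]
  11. access Z: MISS, evict P (next use: step 19). Cache: [U J Z]
  12. access J: HIT. Next use of J: step 15. Cache: [U J Z]
  13. access U: HIT. Next use of U: step 14. Cache: [U J Z]
  14. access U: HIT. Next use of U: step 16. Cache: [U J Z]
  15. access J: HIT. Next use of J: step 18. Cache: [U J Z]
  16. access U: HIT. Next use of U: step 17. Cache: [U J Z]
  17. access U: HIT. Next use of U: step 22. Cache: [U J Z]
  18. access J: HIT. Next use of J: step 20. Cache: [U J Z]
  19. access P: MISS, evict U (next use: step 22). Cache: [J Z P]
  20. access J: HIT. Next use of J: step 23. Cache: [J Z P]
  21. access Z: HIT. Next use of Z: step 26. Cache: [J Z P]
  22. access U: MISS, evict P (next use: never). Cache: [J Z U]
  23. access J: HIT. Next use of J: step 24. Cache: [J Z U]
  24. access J: HIT. Next use of J: step 25. Cache: [J Z U]
  25. access J: HIT. Next use of J: step 28. Cache: [J Z U]
  26. access Z: HIT. Next use of Z: step 27. Cache: [J Z U]
  27. access Z: HIT. Next use of Z: step 29. Cache: [J Z U]
  28. access J: HIT. Next use of J: never. Cache: [J Z U]
  29. access Z: HIT. Next use of Z: step 30. Cache: [J Z U]
  30. access Z: HIT. Next use of Z: step 31. Cache: [J Z U]
  31. access Z: HIT. Next use of Z: step 32. Cache: [J Z U]
  32. access Z: HIT. Next use of Z: never. Cache: [J Z U]
Total: 26 hits, 6 misses, 3 evictions

Answer: 3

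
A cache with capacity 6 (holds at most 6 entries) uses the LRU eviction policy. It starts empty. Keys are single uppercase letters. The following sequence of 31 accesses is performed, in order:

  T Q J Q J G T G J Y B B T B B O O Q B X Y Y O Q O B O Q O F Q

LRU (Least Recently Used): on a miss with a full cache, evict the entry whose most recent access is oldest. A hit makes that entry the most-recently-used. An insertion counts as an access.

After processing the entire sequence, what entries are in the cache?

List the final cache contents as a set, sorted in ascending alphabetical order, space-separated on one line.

LRU simulation (capacity=6):
  1. access T: MISS. Cache (LRU->MRU): [T]
  2. access Q: MISS. Cache (LRU->MRU): [T Q]
  3. access J: MISS. Cache (LRU->MRU): [T Q J]
  4. access Q: HIT. Cache (LRU->MRU): [T J Q]
  5. access J: HIT. Cache (LRU->MRU): [T Q J]
  6. access G: MISS. Cache (LRU->MRU): [T Q J G]
  7. access T: HIT. Cache (LRU->MRU): [Q J G T]
  8. access G: HIT. Cache (LRU->MRU): [Q J T G]
  9. access J: HIT. Cache (LRU->MRU): [Q T G J]
  10. access Y: MISS. Cache (LRU->MRU): [Q T G J Y]
  11. access B: MISS. Cache (LRU->MRU): [Q T G J Y B]
  12. access B: HIT. Cache (LRU->MRU): [Q T G J Y B]
  13. access T: HIT. Cache (LRU->MRU): [Q G J Y B T]
  14. access B: HIT. Cache (LRU->MRU): [Q G J Y T B]
  15. access B: HIT. Cache (LRU->MRU): [Q G J Y T B]
  16. access O: MISS, evict Q. Cache (LRU->MRU): [G J Y T B O]
  17. access O: HIT. Cache (LRU->MRU): [G J Y T B O]
  18. access Q: MISS, evict G. Cache (LRU->MRU): [J Y T B O Q]
  19. access B: HIT. Cache (LRU->MRU): [J Y T O Q B]
  20. access X: MISS, evict J. Cache (LRU->MRU): [Y T O Q B X]
  21. access Y: HIT. Cache (LRU->MRU): [T O Q B X Y]
  22. access Y: HIT. Cache (LRU->MRU): [T O Q B X Y]
  23. access O: HIT. Cache (LRU->MRU): [T Q B X Y O]
  24. access Q: HIT. Cache (LRU->MRU): [T B X Y O Q]
  25. access O: HIT. Cache (LRU->MRU): [T B X Y Q O]
  26. access B: HIT. Cache (LRU->MRU): [T X Y Q O B]
  27. access O: HIT. Cache (LRU->MRU): [T X Y Q B O]
  28. access Q: HIT. Cache (LRU->MRU): [T X Y B O Q]
  29. access O: HIT. Cache (LRU->MRU): [T X Y B Q O]
  30. access F: MISS, evict T. Cache (LRU->MRU): [X Y B Q O F]
  31. access Q: HIT. Cache (LRU->MRU): [X Y B O F Q]
Total: 21 hits, 10 misses, 4 evictions

Answer: B F O Q X Y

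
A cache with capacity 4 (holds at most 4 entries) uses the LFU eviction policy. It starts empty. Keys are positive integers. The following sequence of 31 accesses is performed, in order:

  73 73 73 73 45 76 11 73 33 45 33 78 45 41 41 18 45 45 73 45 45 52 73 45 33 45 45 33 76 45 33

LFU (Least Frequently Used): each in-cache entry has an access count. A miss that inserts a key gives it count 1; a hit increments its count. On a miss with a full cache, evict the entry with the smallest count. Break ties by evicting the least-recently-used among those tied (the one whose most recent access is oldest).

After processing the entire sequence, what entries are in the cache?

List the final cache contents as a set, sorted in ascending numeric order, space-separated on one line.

Answer: 33 45 73 76

Derivation:
LFU simulation (capacity=4):
  1. access 73: MISS. Cache: [73(c=1)]
  2. access 73: HIT, count now 2. Cache: [73(c=2)]
  3. access 73: HIT, count now 3. Cache: [73(c=3)]
  4. access 73: HIT, count now 4. Cache: [73(c=4)]
  5. access 45: MISS. Cache: [45(c=1) 73(c=4)]
  6. access 76: MISS. Cache: [45(c=1) 76(c=1) 73(c=4)]
  7. access 11: MISS. Cache: [45(c=1) 76(c=1) 11(c=1) 73(c=4)]
  8. access 73: HIT, count now 5. Cache: [45(c=1) 76(c=1) 11(c=1) 73(c=5)]
  9. access 33: MISS, evict 45(c=1). Cache: [76(c=1) 11(c=1) 33(c=1) 73(c=5)]
  10. access 45: MISS, evict 76(c=1). Cache: [11(c=1) 33(c=1) 45(c=1) 73(c=5)]
  11. access 33: HIT, count now 2. Cache: [11(c=1) 45(c=1) 33(c=2) 73(c=5)]
  12. access 78: MISS, evict 11(c=1). Cache: [45(c=1) 78(c=1) 33(c=2) 73(c=5)]
  13. access 45: HIT, count now 2. Cache: [78(c=1) 33(c=2) 45(c=2) 73(c=5)]
  14. access 41: MISS, evict 78(c=1). Cache: [41(c=1) 33(c=2) 45(c=2) 73(c=5)]
  15. access 41: HIT, count now 2. Cache: [33(c=2) 45(c=2) 41(c=2) 73(c=5)]
  16. access 18: MISS, evict 33(c=2). Cache: [18(c=1) 45(c=2) 41(c=2) 73(c=5)]
  17. access 45: HIT, count now 3. Cache: [18(c=1) 41(c=2) 45(c=3) 73(c=5)]
  18. access 45: HIT, count now 4. Cache: [18(c=1) 41(c=2) 45(c=4) 73(c=5)]
  19. access 73: HIT, count now 6. Cache: [18(c=1) 41(c=2) 45(c=4) 73(c=6)]
  20. access 45: HIT, count now 5. Cache: [18(c=1) 41(c=2) 45(c=5) 73(c=6)]
  21. access 45: HIT, count now 6. Cache: [18(c=1) 41(c=2) 73(c=6) 45(c=6)]
  22. access 52: MISS, evict 18(c=1). Cache: [52(c=1) 41(c=2) 73(c=6) 45(c=6)]
  23. access 73: HIT, count now 7. Cache: [52(c=1) 41(c=2) 45(c=6) 73(c=7)]
  24. access 45: HIT, count now 7. Cache: [52(c=1) 41(c=2) 73(c=7) 45(c=7)]
  25. access 33: MISS, evict 52(c=1). Cache: [33(c=1) 41(c=2) 73(c=7) 45(c=7)]
  26. access 45: HIT, count now 8. Cache: [33(c=1) 41(c=2) 73(c=7) 45(c=8)]
  27. access 45: HIT, count now 9. Cache: [33(c=1) 41(c=2) 73(c=7) 45(c=9)]
  28. access 33: HIT, count now 2. Cache: [41(c=2) 33(c=2) 73(c=7) 45(c=9)]
  29. access 76: MISS, evict 41(c=2). Cache: [76(c=1) 33(c=2) 73(c=7) 45(c=9)]
  30. access 45: HIT, count now 10. Cache: [76(c=1) 33(c=2) 73(c=7) 45(c=10)]
  31. access 33: HIT, count now 3. Cache: [76(c=1) 33(c=3) 73(c=7) 45(c=10)]
Total: 19 hits, 12 misses, 8 evictions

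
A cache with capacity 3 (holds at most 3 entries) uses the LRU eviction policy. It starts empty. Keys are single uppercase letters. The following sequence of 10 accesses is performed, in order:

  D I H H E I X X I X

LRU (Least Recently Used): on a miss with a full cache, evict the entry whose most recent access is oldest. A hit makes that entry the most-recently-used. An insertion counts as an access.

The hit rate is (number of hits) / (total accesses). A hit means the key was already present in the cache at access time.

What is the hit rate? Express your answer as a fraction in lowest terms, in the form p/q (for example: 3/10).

Answer: 1/2

Derivation:
LRU simulation (capacity=3):
  1. access D: MISS. Cache (LRU->MRU): [D]
  2. access I: MISS. Cache (LRU->MRU): [D I]
  3. access H: MISS. Cache (LRU->MRU): [D I H]
  4. access H: HIT. Cache (LRU->MRU): [D I H]
  5. access E: MISS, evict D. Cache (LRU->MRU): [I H E]
  6. access I: HIT. Cache (LRU->MRU): [H E I]
  7. access X: MISS, evict H. Cache (LRU->MRU): [E I X]
  8. access X: HIT. Cache (LRU->MRU): [E I X]
  9. access I: HIT. Cache (LRU->MRU): [E X I]
  10. access X: HIT. Cache (LRU->MRU): [E I X]
Total: 5 hits, 5 misses, 2 evictions

Hit rate = 5/10 = 1/2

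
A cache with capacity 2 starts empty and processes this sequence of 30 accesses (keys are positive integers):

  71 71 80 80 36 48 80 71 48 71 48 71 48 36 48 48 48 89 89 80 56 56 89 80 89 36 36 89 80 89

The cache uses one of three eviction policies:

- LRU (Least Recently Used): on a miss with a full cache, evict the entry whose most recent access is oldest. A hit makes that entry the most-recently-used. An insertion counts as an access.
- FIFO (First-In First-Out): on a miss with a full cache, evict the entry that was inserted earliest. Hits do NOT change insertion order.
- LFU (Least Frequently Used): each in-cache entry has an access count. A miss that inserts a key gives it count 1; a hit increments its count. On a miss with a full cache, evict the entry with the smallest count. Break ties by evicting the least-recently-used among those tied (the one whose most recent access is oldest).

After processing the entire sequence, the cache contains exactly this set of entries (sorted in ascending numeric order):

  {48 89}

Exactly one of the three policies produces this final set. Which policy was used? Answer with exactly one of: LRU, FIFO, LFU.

Simulating under each policy and comparing final sets:
  LRU: final set = {80 89} -> differs
  FIFO: final set = {80 89} -> differs
  LFU: final set = {48 89} -> MATCHES target
Only LFU produces the target set.

Answer: LFU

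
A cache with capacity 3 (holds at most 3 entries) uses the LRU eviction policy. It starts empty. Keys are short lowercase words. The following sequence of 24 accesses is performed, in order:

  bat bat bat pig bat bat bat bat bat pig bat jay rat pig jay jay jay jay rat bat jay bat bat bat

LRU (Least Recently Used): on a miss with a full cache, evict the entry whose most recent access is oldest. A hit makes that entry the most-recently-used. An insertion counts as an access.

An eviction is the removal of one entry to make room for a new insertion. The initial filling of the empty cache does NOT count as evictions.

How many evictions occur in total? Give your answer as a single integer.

Answer: 3

Derivation:
LRU simulation (capacity=3):
  1. access bat: MISS. Cache (LRU->MRU): [bat]
  2. access bat: HIT. Cache (LRU->MRU): [bat]
  3. access bat: HIT. Cache (LRU->MRU): [bat]
  4. access pig: MISS. Cache (LRU->MRU): [bat pig]
  5. access bat: HIT. Cache (LRU->MRU): [pig bat]
  6. access bat: HIT. Cache (LRU->MRU): [pig bat]
  7. access bat: HIT. Cache (LRU->MRU): [pig bat]
  8. access bat: HIT. Cache (LRU->MRU): [pig bat]
  9. access bat: HIT. Cache (LRU->MRU): [pig bat]
  10. access pig: HIT. Cache (LRU->MRU): [bat pig]
  11. access bat: HIT. Cache (LRU->MRU): [pig bat]
  12. access jay: MISS. Cache (LRU->MRU): [pig bat jay]
  13. access rat: MISS, evict pig. Cache (LRU->MRU): [bat jay rat]
  14. access pig: MISS, evict bat. Cache (LRU->MRU): [jay rat pig]
  15. access jay: HIT. Cache (LRU->MRU): [rat pig jay]
  16. access jay: HIT. Cache (LRU->MRU): [rat pig jay]
  17. access jay: HIT. Cache (LRU->MRU): [rat pig jay]
  18. access jay: HIT. Cache (LRU->MRU): [rat pig jay]
  19. access rat: HIT. Cache (LRU->MRU): [pig jay rat]
  20. access bat: MISS, evict pig. Cache (LRU->MRU): [jay rat bat]
  21. access jay: HIT. Cache (LRU->MRU): [rat bat jay]
  22. access bat: HIT. Cache (LRU->MRU): [rat jay bat]
  23. access bat: HIT. Cache (LRU->MRU): [rat jay bat]
  24. access bat: HIT. Cache (LRU->MRU): [rat jay bat]
Total: 18 hits, 6 misses, 3 evictions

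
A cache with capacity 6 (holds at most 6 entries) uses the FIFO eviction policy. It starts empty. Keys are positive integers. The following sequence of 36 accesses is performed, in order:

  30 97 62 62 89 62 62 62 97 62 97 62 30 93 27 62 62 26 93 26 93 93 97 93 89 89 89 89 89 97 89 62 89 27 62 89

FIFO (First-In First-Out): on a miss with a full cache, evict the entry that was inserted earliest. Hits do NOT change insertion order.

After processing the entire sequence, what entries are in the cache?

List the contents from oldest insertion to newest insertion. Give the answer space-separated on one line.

Answer: 97 62 89 93 27 26

Derivation:
FIFO simulation (capacity=6):
  1. access 30: MISS. Cache (old->new): [30]
  2. access 97: MISS. Cache (old->new): [30 97]
  3. access 62: MISS. Cache (old->new): [30 97 62]
  4. access 62: HIT. Cache (old->new): [30 97 62]
  5. access 89: MISS. Cache (old->new): [30 97 62 89]
  6. access 62: HIT. Cache (old->new): [30 97 62 89]
  7. access 62: HIT. Cache (old->new): [30 97 62 89]
  8. access 62: HIT. Cache (old->new): [30 97 62 89]
  9. access 97: HIT. Cache (old->new): [30 97 62 89]
  10. access 62: HIT. Cache (old->new): [30 97 62 89]
  11. access 97: HIT. Cache (old->new): [30 97 62 89]
  12. access 62: HIT. Cache (old->new): [30 97 62 89]
  13. access 30: HIT. Cache (old->new): [30 97 62 89]
  14. access 93: MISS. Cache (old->new): [30 97 62 89 93]
  15. access 27: MISS. Cache (old->new): [30 97 62 89 93 27]
  16. access 62: HIT. Cache (old->new): [30 97 62 89 93 27]
  17. access 62: HIT. Cache (old->new): [30 97 62 89 93 27]
  18. access 26: MISS, evict 30. Cache (old->new): [97 62 89 93 27 26]
  19. access 93: HIT. Cache (old->new): [97 62 89 93 27 26]
  20. access 26: HIT. Cache (old->new): [97 62 89 93 27 26]
  21. access 93: HIT. Cache (old->new): [97 62 89 93 27 26]
  22. access 93: HIT. Cache (old->new): [97 62 89 93 27 26]
  23. access 97: HIT. Cache (old->new): [97 62 89 93 27 26]
  24. access 93: HIT. Cache (old->new): [97 62 89 93 27 26]
  25. access 89: HIT. Cache (old->new): [97 62 89 93 27 26]
  26. access 89: HIT. Cache (old->new): [97 62 89 93 27 26]
  27. access 89: HIT. Cache (old->new): [97 62 89 93 27 26]
  28. access 89: HIT. Cache (old->new): [97 62 89 93 27 26]
  29. access 89: HIT. Cache (old->new): [97 62 89 93 27 26]
  30. access 97: HIT. Cache (old->new): [97 62 89 93 27 26]
  31. access 89: HIT. Cache (old->new): [97 62 89 93 27 26]
  32. access 62: HIT. Cache (old->new): [97 62 89 93 27 26]
  33. access 89: HIT. Cache (old->new): [97 62 89 93 27 26]
  34. access 27: HIT. Cache (old->new): [97 62 89 93 27 26]
  35. access 62: HIT. Cache (old->new): [97 62 89 93 27 26]
  36. access 89: HIT. Cache (old->new): [97 62 89 93 27 26]
Total: 29 hits, 7 misses, 1 evictions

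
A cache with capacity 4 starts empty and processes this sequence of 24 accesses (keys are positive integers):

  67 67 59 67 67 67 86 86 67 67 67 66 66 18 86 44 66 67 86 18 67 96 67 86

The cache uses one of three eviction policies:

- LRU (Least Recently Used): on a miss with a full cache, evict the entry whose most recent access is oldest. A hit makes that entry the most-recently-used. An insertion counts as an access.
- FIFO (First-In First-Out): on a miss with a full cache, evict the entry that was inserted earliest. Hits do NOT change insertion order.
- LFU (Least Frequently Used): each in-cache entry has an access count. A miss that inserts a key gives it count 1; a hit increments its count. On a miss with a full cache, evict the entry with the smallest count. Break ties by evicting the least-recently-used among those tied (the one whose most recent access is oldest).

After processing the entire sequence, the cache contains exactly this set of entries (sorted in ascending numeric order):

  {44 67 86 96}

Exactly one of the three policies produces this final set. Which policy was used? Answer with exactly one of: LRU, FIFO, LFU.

Simulating under each policy and comparing final sets:
  LRU: final set = {18 67 86 96} -> differs
  FIFO: final set = {44 67 86 96} -> MATCHES target
  LFU: final set = {66 67 86 96} -> differs
Only FIFO produces the target set.

Answer: FIFO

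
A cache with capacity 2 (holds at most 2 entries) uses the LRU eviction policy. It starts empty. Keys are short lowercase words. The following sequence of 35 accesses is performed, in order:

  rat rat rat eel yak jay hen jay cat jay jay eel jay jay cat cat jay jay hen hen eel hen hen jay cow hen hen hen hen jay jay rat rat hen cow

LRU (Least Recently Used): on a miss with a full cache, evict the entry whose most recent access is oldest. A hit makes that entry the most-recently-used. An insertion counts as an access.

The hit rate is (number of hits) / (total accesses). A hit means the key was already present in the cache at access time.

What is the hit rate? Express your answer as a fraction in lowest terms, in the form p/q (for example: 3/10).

Answer: 18/35

Derivation:
LRU simulation (capacity=2):
  1. access rat: MISS. Cache (LRU->MRU): [rat]
  2. access rat: HIT. Cache (LRU->MRU): [rat]
  3. access rat: HIT. Cache (LRU->MRU): [rat]
  4. access eel: MISS. Cache (LRU->MRU): [rat eel]
  5. access yak: MISS, evict rat. Cache (LRU->MRU): [eel yak]
  6. access jay: MISS, evict eel. Cache (LRU->MRU): [yak jay]
  7. access hen: MISS, evict yak. Cache (LRU->MRU): [jay hen]
  8. access jay: HIT. Cache (LRU->MRU): [hen jay]
  9. access cat: MISS, evict hen. Cache (LRU->MRU): [jay cat]
  10. access jay: HIT. Cache (LRU->MRU): [cat jay]
  11. access jay: HIT. Cache (LRU->MRU): [cat jay]
  12. access eel: MISS, evict cat. Cache (LRU->MRU): [jay eel]
  13. access jay: HIT. Cache (LRU->MRU): [eel jay]
  14. access jay: HIT. Cache (LRU->MRU): [eel jay]
  15. access cat: MISS, evict eel. Cache (LRU->MRU): [jay cat]
  16. access cat: HIT. Cache (LRU->MRU): [jay cat]
  17. access jay: HIT. Cache (LRU->MRU): [cat jay]
  18. access jay: HIT. Cache (LRU->MRU): [cat jay]
  19. access hen: MISS, evict cat. Cache (LRU->MRU): [jay hen]
  20. access hen: HIT. Cache (LRU->MRU): [jay hen]
  21. access eel: MISS, evict jay. Cache (LRU->MRU): [hen eel]
  22. access hen: HIT. Cache (LRU->MRU): [eel hen]
  23. access hen: HIT. Cache (LRU->MRU): [eel hen]
  24. access jay: MISS, evict eel. Cache (LRU->MRU): [hen jay]
  25. access cow: MISS, evict hen. Cache (LRU->MRU): [jay cow]
  26. access hen: MISS, evict jay. Cache (LRU->MRU): [cow hen]
  27. access hen: HIT. Cache (LRU->MRU): [cow hen]
  28. access hen: HIT. Cache (LRU->MRU): [cow hen]
  29. access hen: HIT. Cache (LRU->MRU): [cow hen]
  30. access jay: MISS, evict cow. Cache (LRU->MRU): [hen jay]
  31. access jay: HIT. Cache (LRU->MRU): [hen jay]
  32. access rat: MISS, evict hen. Cache (LRU->MRU): [jay rat]
  33. access rat: HIT. Cache (LRU->MRU): [jay rat]
  34. access hen: MISS, evict jay. Cache (LRU->MRU): [rat hen]
  35. access cow: MISS, evict rat. Cache (LRU->MRU): [hen cow]
Total: 18 hits, 17 misses, 15 evictions

Hit rate = 18/35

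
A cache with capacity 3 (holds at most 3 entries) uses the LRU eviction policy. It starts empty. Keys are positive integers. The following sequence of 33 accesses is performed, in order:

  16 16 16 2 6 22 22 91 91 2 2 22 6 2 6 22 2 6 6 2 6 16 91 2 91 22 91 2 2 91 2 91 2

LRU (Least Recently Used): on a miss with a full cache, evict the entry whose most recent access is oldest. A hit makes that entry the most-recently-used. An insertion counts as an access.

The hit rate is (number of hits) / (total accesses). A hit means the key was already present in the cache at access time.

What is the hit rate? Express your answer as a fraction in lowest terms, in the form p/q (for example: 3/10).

Answer: 2/3

Derivation:
LRU simulation (capacity=3):
  1. access 16: MISS. Cache (LRU->MRU): [16]
  2. access 16: HIT. Cache (LRU->MRU): [16]
  3. access 16: HIT. Cache (LRU->MRU): [16]
  4. access 2: MISS. Cache (LRU->MRU): [16 2]
  5. access 6: MISS. Cache (LRU->MRU): [16 2 6]
  6. access 22: MISS, evict 16. Cache (LRU->MRU): [2 6 22]
  7. access 22: HIT. Cache (LRU->MRU): [2 6 22]
  8. access 91: MISS, evict 2. Cache (LRU->MRU): [6 22 91]
  9. access 91: HIT. Cache (LRU->MRU): [6 22 91]
  10. access 2: MISS, evict 6. Cache (LRU->MRU): [22 91 2]
  11. access 2: HIT. Cache (LRU->MRU): [22 91 2]
  12. access 22: HIT. Cache (LRU->MRU): [91 2 22]
  13. access 6: MISS, evict 91. Cache (LRU->MRU): [2 22 6]
  14. access 2: HIT. Cache (LRU->MRU): [22 6 2]
  15. access 6: HIT. Cache (LRU->MRU): [22 2 6]
  16. access 22: HIT. Cache (LRU->MRU): [2 6 22]
  17. access 2: HIT. Cache (LRU->MRU): [6 22 2]
  18. access 6: HIT. Cache (LRU->MRU): [22 2 6]
  19. access 6: HIT. Cache (LRU->MRU): [22 2 6]
  20. access 2: HIT. Cache (LRU->MRU): [22 6 2]
  21. access 6: HIT. Cache (LRU->MRU): [22 2 6]
  22. access 16: MISS, evict 22. Cache (LRU->MRU): [2 6 16]
  23. access 91: MISS, evict 2. Cache (LRU->MRU): [6 16 91]
  24. access 2: MISS, evict 6. Cache (LRU->MRU): [16 91 2]
  25. access 91: HIT. Cache (LRU->MRU): [16 2 91]
  26. access 22: MISS, evict 16. Cache (LRU->MRU): [2 91 22]
  27. access 91: HIT. Cache (LRU->MRU): [2 22 91]
  28. access 2: HIT. Cache (LRU->MRU): [22 91 2]
  29. access 2: HIT. Cache (LRU->MRU): [22 91 2]
  30. access 91: HIT. Cache (LRU->MRU): [22 2 91]
  31. access 2: HIT. Cache (LRU->MRU): [22 91 2]
  32. access 91: HIT. Cache (LRU->MRU): [22 2 91]
  33. access 2: HIT. Cache (LRU->MRU): [22 91 2]
Total: 22 hits, 11 misses, 8 evictions

Hit rate = 22/33 = 2/3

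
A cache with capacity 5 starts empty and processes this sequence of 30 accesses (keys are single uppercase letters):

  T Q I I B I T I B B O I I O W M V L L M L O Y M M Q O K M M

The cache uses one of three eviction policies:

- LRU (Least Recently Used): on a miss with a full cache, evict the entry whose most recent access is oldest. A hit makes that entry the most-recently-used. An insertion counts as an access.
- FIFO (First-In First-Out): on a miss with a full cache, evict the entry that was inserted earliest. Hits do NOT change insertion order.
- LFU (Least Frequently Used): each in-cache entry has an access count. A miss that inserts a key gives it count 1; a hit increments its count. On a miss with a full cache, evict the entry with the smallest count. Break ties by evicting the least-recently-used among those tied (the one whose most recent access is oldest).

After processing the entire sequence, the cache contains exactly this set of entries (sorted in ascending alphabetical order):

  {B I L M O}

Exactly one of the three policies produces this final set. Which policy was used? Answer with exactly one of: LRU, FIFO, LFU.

Simulating under each policy and comparing final sets:
  LRU: final set = {K M O Q Y} -> differs
  FIFO: final set = {K M O Q Y} -> differs
  LFU: final set = {B I L M O} -> MATCHES target
Only LFU produces the target set.

Answer: LFU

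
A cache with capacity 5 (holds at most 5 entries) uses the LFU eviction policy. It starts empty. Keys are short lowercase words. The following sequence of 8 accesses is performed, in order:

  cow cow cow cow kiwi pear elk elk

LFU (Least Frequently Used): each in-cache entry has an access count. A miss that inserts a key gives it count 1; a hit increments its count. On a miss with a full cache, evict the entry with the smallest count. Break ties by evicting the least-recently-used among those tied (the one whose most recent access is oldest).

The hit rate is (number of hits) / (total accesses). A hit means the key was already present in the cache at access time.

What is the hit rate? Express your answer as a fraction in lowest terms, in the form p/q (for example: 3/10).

LFU simulation (capacity=5):
  1. access cow: MISS. Cache: [cow(c=1)]
  2. access cow: HIT, count now 2. Cache: [cow(c=2)]
  3. access cow: HIT, count now 3. Cache: [cow(c=3)]
  4. access cow: HIT, count now 4. Cache: [cow(c=4)]
  5. access kiwi: MISS. Cache: [kiwi(c=1) cow(c=4)]
  6. access pear: MISS. Cache: [kiwi(c=1) pear(c=1) cow(c=4)]
  7. access elk: MISS. Cache: [kiwi(c=1) pear(c=1) elk(c=1) cow(c=4)]
  8. access elk: HIT, count now 2. Cache: [kiwi(c=1) pear(c=1) elk(c=2) cow(c=4)]
Total: 4 hits, 4 misses, 0 evictions

Hit rate = 4/8 = 1/2

Answer: 1/2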